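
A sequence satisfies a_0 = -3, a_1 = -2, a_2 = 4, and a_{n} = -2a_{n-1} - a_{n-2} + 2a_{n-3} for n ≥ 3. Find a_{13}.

-2220

The ordinary generating function has denominator 1 + 2q + q^2 - 2q^3.
Iterating the recurrence: a_0,…,a_{13} = -3, -2, 4, -12, 16, -12, -16, 76, -160, 212, -112, -308, 1152, -2220.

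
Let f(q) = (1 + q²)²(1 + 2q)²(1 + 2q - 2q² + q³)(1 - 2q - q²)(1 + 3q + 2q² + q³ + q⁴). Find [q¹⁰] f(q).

(1 + q²)² has coefficients 1,0,2,0,1 for degrees 0…4.
(1 + 2q)² has coefficients 1,4,4,0,0,0,0,0,0,0,0 for degrees 0…10.
Multiplying by (1 + 2q - 2q² + q³) gives running coefficients 1,6,10,1,-4,4,0,0,0,0,0 for degrees 0…10.
Multiplying by (1 - 2q - q²) gives running coefficients 1,4,-3,-25,-16,11,-4,-4,0,0,0 for degrees 0…10.
Finally multiplying by (1 + 3q + 2q² + q³ + q⁴), the product of all factors after the first has coefficients 1,7,11,-25,-92,-86,-31,-35,-25,-1,-8 for degrees 0…10.
[q¹⁰] = 1·(-8) + 2·(-25) + 1·(-31) = -89.

-89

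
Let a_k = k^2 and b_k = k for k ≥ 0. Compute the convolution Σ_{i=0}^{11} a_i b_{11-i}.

1210

The convolution is the x^11 coefficient of A(x)B(x).
Σ = 0·11 + 1·10 + 4·9 + 9·8 + 16·7 + 25·6 + 36·5 + 49·4 + 64·3 + 81·2 + 100·1 + 121·0 = 1210.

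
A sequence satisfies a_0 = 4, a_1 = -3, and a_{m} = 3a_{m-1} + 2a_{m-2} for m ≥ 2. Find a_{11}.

The ordinary generating function has denominator 1 - 3t - 2t^2.
Iterating the recurrence: a_0,…,a_{11} = 4, -3, -1, -9, -29, -105, -373, -1329, -4733, -16857, -60037, -213825.

-213825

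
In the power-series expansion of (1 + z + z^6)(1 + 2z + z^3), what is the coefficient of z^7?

2

(1 + z + z^6) has coefficients 1,1,0,0,0,0,1 for degrees 0…6.
(1 + 2z + z^3) has coefficients 1,2,0,1,0,0,0,0 for degrees 0…7.
[z^7] = 1·0 + 1·0 + 1·2 = 2.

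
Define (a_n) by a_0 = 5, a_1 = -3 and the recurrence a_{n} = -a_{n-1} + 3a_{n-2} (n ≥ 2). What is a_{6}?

405

The ordinary generating function has denominator 1 + q - 3q^2.
Iterating the recurrence: a_0,…,a_{6} = 5, -3, 18, -27, 81, -162, 405.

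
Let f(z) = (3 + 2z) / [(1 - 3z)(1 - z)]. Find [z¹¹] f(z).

Partial fractions give a closed form: a_n = (11/2)·3^n + (-5/2)·1^n.
At n = 11: a_11 = 974306.

974306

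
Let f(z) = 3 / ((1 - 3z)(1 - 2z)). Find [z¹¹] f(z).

1582035

Partial fractions give a closed form: a_n = (9)·3^n + (-6)·2^n.
At n = 11: a_11 = 1582035.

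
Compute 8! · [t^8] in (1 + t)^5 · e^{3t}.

The EGF product rule gives c_8 = Σ_{k_1+k_2=8} C(8; k_1,k_2) · ∏ g_i(k_i), where (1+t)^5 gives the falling factorial (5)_k; e^{3t} gives (3)^k.
g_1(k) for k = 0…8: 1, 5, 20, 60, 120, 120, 0, 0, 0.
g_2(k) for k = 0…8: 1, 3, 9, 27, 81, 243, 729, 2187, 6561.
c_8 = Σ_k C(8,k)·g_1(k)·g_2(8−k) = 1·1·6561 + 8·5·2187 + 28·20·729 + 56·60·243 + 70·120·81 + 56·120·27 = 6561 + 87480 + 408240 + 816480 + 680400 + 181440 = 2180601.

2180601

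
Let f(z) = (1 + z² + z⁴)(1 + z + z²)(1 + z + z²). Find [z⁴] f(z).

5

(1 + z² + z⁴) has coefficients 1,0,1,0,1 for degrees 0…4.
(1 + z + z²) has coefficients 1,1,1,0,0 for degrees 0…4.
Finally multiplying by (1 + z + z²), the product of all factors after the first has coefficients 1,2,3,2,1 for degrees 0…4.
[z⁴] = 1·1 + 1·3 + 1·1 = 5.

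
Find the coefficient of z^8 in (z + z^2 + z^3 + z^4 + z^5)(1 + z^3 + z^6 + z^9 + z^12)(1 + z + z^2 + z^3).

(z + z^2 + z^3 + z^4 + z^5) has coefficients 0,1,1,1,1,1 for degrees 0…5.
(1 + z^3 + z^6 + z^9 + z^12) has coefficients 1,0,0,1,0,0,1,0,0 for degrees 0…8.
Finally multiplying by (1 + z + z^2 + z^3), the product of all factors after the first has coefficients 1,1,1,2,1,1,2,1,1 for degrees 0…8.
[z^8] = 1·1 + 1·2 + 1·1 + 1·1 + 1·2 = 7.

7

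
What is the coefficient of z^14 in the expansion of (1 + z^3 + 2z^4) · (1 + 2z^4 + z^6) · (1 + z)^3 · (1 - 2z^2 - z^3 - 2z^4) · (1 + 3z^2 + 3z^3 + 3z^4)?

(1 + z^3 + 2z^4) has coefficients 1,0,0,1,2 for degrees 0…4.
(1 + 2z^4 + z^6) has coefficients 1,0,0,0,2,0,1,0,0,0,0,0,0,0,0 for degrees 0…14.
Multiplying by (1 + z)^3 gives running coefficients 1,3,3,1,2,6,7,5,3,1,0,0,0,0,0 for degrees 0…14.
Multiplying by (1 - 2z^2 - z^3 - 2z^4) gives running coefficients 1,3,1,-6,-9,-5,-4,-11,-21,-28,-25,-15,-7,-2,0 for degrees 0…14.
Finally multiplying by (1 + 3z^2 + 3z^3 + 3z^4), the product of all factors after the first has coefficients 1,3,4,6,6,-11,-46,-71,-75,-88,-133,-195,-229,-206,-141 for degrees 0…14.
[z^14] = 1·(-141) + 1·(-195) + 2·(-133) = -602.

-602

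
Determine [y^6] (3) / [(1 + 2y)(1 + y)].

381

Partial fractions give a closed form: a_n = (6)·(-2)^n + (-3)·(-1)^n.
At n = 6: a_6 = 381.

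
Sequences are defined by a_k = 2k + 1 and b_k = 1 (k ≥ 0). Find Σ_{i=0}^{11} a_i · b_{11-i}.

144

Write out a_i and b_{11-i} for i = 0,…,11 and sum the products.
Σ = 1·1 + 3·1 + 5·1 + 7·1 + 9·1 + 11·1 + 13·1 + 15·1 + 17·1 + 19·1 + 21·1 + 23·1 = 144.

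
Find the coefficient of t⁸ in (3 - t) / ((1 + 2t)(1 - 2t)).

768

Partial fractions give a closed form: a_n = (7/4)·(-2)^n + (5/4)·2^n.
At n = 8: a_8 = 768.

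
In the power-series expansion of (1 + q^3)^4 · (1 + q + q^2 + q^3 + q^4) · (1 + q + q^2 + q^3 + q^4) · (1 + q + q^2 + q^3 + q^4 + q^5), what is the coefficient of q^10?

196

(1 + q^3)^4 has coefficients 1,0,0,4,0,0,6,0,0,4,0 for degrees 0…10.
(1 + q + q^2 + q^3 + q^4) has coefficients 1,1,1,1,1,0,0,0,0,0,0 for degrees 0…10.
Multiplying by (1 + q + q^2 + q^3 + q^4) gives running coefficients 1,2,3,4,5,4,3,2,1,0,0 for degrees 0…10.
Finally multiplying by (1 + q + q^2 + q^3 + q^4 + q^5), the product of all factors after the first has coefficients 1,3,6,10,15,19,21,21,19,15,10 for degrees 0…10.
[q^10] = 1·10 + 4·21 + 6·15 + 4·3 = 196.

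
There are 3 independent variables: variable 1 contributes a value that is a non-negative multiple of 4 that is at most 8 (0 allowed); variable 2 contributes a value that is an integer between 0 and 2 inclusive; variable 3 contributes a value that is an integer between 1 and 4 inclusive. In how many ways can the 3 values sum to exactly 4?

The generating function for the choices is (1 + q^4 + q^8)·(1 + q + q^2)·(q + q^2 + q^3 + q^4); the count is [q^4].
(1 + q^4 + q^8) has coefficients 1,0,0,0,1 for degrees 0…4.
(1 + q + q^2) has coefficients 1,1,1,0,0 for degrees 0…4.
Finally multiplying by (q + q^2 + q^3 + q^4), the product of all factors after the first has coefficients 0,1,2,3,3 for degrees 0…4.
[q^4] = 1·3 + 1·0 = 3.

3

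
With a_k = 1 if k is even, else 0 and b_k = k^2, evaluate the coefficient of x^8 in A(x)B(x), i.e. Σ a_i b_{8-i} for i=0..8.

This is [x^8] in the product of the two ordinary generating functions.
Σ = 1·64 + 0·49 + 1·36 + 0·25 + 1·16 + 0·9 + 1·4 + 0·1 + 1·0 = 120.

120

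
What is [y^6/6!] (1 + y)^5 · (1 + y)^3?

20160

The EGF product rule gives c_6 = Σ_{k_1+k_2=6} C(6; k_1,k_2) · ∏ g_i(k_i), where (1+y)^5 gives the falling factorial (5)_k; (1+y)^3 gives the falling factorial (3)_k.
g_1(k) for k = 0…6: 1, 5, 20, 60, 120, 120, 0.
g_2(k) for k = 0…6: 1, 3, 6, 6, 0, 0, 0.
c_6 = Σ_k C(6,k)·g_1(k)·g_2(6−k) = 20·60·6 + 15·120·6 + 6·120·3 = 7200 + 10800 + 2160 = 20160.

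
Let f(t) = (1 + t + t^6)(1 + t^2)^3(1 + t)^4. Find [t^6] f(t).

47

(1 + t + t^6) has coefficients 1,1,0,0,0,0,1 for degrees 0…6.
(1 + t^2)^3 has coefficients 1,0,3,0,3,0,1 for degrees 0…6.
Finally multiplying by (1 + t)^4, the product of all factors after the first has coefficients 1,4,9,16,22,24,22 for degrees 0…6.
[t^6] = 1·22 + 1·24 + 1·1 = 47.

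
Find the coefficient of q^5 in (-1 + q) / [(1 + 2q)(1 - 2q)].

16

Partial fractions give a closed form: a_n = (-3/4)·(-2)^n + (-1/4)·2^n.
At n = 5: a_5 = 16.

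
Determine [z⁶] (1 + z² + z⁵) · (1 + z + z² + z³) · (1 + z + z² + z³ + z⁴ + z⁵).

(1 + z² + z⁵) has coefficients 1,0,1,0,0,1 for degrees 0…5.
(1 + z + z² + z³) has coefficients 1,1,1,1,0,0,0 for degrees 0…6.
Finally multiplying by (1 + z + z² + z³ + z⁴ + z⁵), the product of all factors after the first has coefficients 1,2,3,4,4,4,3 for degrees 0…6.
[z⁶] = 1·3 + 1·4 + 1·2 = 9.

9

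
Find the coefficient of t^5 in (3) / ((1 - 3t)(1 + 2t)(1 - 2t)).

1197

Partial fractions give a closed form: a_n = (27/5)·3^n + (3/5)·(-2)^n + (-3)·2^n.
At n = 5: a_5 = 1197.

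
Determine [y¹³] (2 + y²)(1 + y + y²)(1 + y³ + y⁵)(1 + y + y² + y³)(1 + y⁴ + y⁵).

22

(2 + y²) has coefficients 2,0,1 for degrees 0…2.
(1 + y + y²) has coefficients 1,1,1,0,0,0,0,0,0,0,0,0,0,0 for degrees 0…13.
Multiplying by (1 + y³ + y⁵) gives running coefficients 1,1,1,1,1,2,1,1,0,0,0,0,0,0 for degrees 0…13.
Multiplying by (1 + y + y² + y³) gives running coefficients 1,2,3,4,4,5,5,5,4,2,1,0,0,0 for degrees 0…13.
Finally multiplying by (1 + y⁴ + y⁵), the product of all factors after the first has coefficients 1,2,3,4,5,8,10,12,12,11,11,10,9,6 for degrees 0…13.
[y¹³] = 2·6 + 1·10 = 22.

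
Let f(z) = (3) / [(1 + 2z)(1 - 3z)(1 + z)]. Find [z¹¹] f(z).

Partial fractions give a closed form: a_n = (12/5)·(-2)^n + (27/20)·3^n + (-3/4)·(-1)^n.
At n = 11: a_11 = 234234.

234234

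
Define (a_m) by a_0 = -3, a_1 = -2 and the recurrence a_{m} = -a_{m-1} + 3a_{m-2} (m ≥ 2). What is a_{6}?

-91

The ordinary generating function has denominator 1 + t - 3t^2.
Iterating the recurrence: a_0,…,a_{6} = -3, -2, -7, 1, -22, 25, -91.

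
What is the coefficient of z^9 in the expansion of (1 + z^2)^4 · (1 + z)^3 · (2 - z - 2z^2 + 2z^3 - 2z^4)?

-35

(1 + z^2)^4 has coefficients 1,0,4,0,6,0,4,0,1 for degrees 0…8.
(1 + z)^3 has coefficients 1,3,3,1,0,0,0,0,0,0 for degrees 0…9.
Finally multiplying by (2 - z - 2z^2 + 2z^3 - 2z^4), the product of all factors after the first has coefficients 2,5,1,-5,-3,-2,-4,-2,0,0 for degrees 0…9.
[z^9] = 1·0 + 4·(-2) + 6·(-2) + 4·(-5) + 1·5 = -35.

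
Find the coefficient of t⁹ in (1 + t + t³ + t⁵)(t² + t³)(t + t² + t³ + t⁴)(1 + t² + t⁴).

13

(1 + t + t³ + t⁵) has coefficients 1,1,0,1,0,1 for degrees 0…5.
(t² + t³) has coefficients 0,0,1,1,0,0,0,0,0,0 for degrees 0…9.
Multiplying by (t + t² + t³ + t⁴) gives running coefficients 0,0,0,1,2,2,2,1,0,0 for degrees 0…9.
Finally multiplying by (1 + t² + t⁴), the product of all factors after the first has coefficients 0,0,0,1,2,3,4,4,4,3 for degrees 0…9.
[t⁹] = 1·3 + 1·4 + 1·4 + 1·2 = 13.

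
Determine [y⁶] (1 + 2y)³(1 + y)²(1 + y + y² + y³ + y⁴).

99

(1 + 2y)³ has coefficients 1,6,12,8 for degrees 0…3.
(1 + y)² has coefficients 1,2,1,0,0,0,0 for degrees 0…6.
Finally multiplying by (1 + y + y² + y³ + y⁴), the product of all factors after the first has coefficients 1,3,4,4,4,3,1 for degrees 0…6.
[y⁶] = 1·1 + 6·3 + 12·4 + 8·4 = 99.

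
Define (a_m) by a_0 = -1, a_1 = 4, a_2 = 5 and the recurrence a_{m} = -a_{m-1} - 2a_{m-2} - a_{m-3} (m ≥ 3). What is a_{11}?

The ordinary generating function has denominator 1 + q + 2q^2 + q^3.
Iterating the recurrence: a_0,…,a_{11} = -1, 4, 5, -12, -2, 21, -5, -35, 24, 51, -64, -62.

-62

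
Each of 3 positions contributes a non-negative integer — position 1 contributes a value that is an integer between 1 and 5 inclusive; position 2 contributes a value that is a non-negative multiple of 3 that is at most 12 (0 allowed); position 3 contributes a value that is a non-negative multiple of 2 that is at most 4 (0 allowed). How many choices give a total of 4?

The generating function for the choices is (y + y^2 + y^3 + y^4 + y^5)·(1 + y^3 + y^6 + y^9 + y^12)·(1 + y^2 + y^4); the count is [y^4].
(y + y^2 + y^3 + y^4 + y^5) has coefficients 0,1,1,1,1 for degrees 0…4.
(1 + y^3 + y^6 + y^9 + y^12) has coefficients 1,0,0,1,0 for degrees 0…4.
Finally multiplying by (1 + y^2 + y^4), the product of all factors after the first has coefficients 1,0,1,1,1 for degrees 0…4.
[y^4] = 1·1 + 1·1 + 1·0 + 1·1 = 3.

3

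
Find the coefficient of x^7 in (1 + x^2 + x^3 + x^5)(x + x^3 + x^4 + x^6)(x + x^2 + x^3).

(1 + x^2 + x^3 + x^5) has coefficients 1,0,1,1,0,1 for degrees 0…5.
(x + x^3 + x^4 + x^6) has coefficients 0,1,0,1,1,0,1,0 for degrees 0…7.
Finally multiplying by (x + x^2 + x^3), the product of all factors after the first has coefficients 0,0,1,1,2,2,2,2 for degrees 0…7.
[x^7] = 1·2 + 1·2 + 1·2 + 1·1 = 7.

7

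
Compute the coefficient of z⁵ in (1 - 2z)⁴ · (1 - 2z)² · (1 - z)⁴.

-2364

(1 - 2z)⁴ has coefficients 1,-8,24,-32,16 for degrees 0…4.
(1 - 2z)² has coefficients 1,-4,4,0,0,0 for degrees 0…5.
Finally multiplying by (1 - z)⁴, the product of all factors after the first has coefficients 1,-8,26,-44,41,-20 for degrees 0…5.
[z⁵] = 1·(-20) − 8·41 + 24·(-44) − 32·26 + 16·(-8) = -2364.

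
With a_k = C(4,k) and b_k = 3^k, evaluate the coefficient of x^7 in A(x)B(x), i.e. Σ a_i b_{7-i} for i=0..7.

6912

This is [x^7] in the product of the two ordinary generating functions.
Σ = 1·2187 + 4·729 + 6·243 + 4·81 + 1·27 + 0·9 + 0·3 + 0·1 = 6912.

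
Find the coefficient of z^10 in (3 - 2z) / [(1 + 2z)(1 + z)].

Partial fractions give a closed form: a_n = (8)·(-2)^n + (-5)·(-1)^n.
At n = 10: a_10 = 8187.

8187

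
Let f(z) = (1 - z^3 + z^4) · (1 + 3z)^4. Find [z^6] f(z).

(1 - z^3 + z^4) has coefficients 1,0,0,-1,1 for degrees 0…4.
(1 + 3z)^4 has coefficients 1,12,54,108,81,0,0 for degrees 0…6.
[z^6] = 1·0 − 1·108 + 1·54 = -54.

-54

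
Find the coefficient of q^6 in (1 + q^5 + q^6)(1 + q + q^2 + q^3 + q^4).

2

(1 + q^5 + q^6) has coefficients 1,0,0,0,0,1,1 for degrees 0…6.
(1 + q + q^2 + q^3 + q^4) has coefficients 1,1,1,1,1,0,0 for degrees 0…6.
[q^6] = 1·0 + 1·1 + 1·1 = 2.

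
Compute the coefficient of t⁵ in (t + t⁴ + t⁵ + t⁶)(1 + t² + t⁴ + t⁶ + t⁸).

(t + t⁴ + t⁵ + t⁶) has coefficients 0,1,0,0,1,1 for degrees 0…5.
(1 + t² + t⁴ + t⁶ + t⁸) has coefficients 1,0,1,0,1,0 for degrees 0…5.
[t⁵] = 1·1 + 1·0 + 1·1 = 2.

2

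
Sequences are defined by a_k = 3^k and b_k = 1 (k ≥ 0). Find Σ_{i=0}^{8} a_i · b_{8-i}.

This is [x^8] in the product of the two ordinary generating functions.
Σ = 1·1 + 3·1 + 9·1 + 27·1 + 81·1 + 243·1 + 729·1 + 2187·1 + 6561·1 = 9841.

9841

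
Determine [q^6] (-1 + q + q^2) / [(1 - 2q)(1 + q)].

The denominator gives the recurrence a_n = a_(n−1) + 2a_(n−2) for n ≥ 3; the numerator fixes a_0 = -1, a_1 = 0, a_2 = -1.
Iterating: -1, 0, -1, -1, -3, -5, -11, so a_6 = -11.

-11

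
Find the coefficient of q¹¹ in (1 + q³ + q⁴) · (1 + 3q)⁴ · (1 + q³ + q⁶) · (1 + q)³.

(1 + q³ + q⁴) has coefficients 1,0,0,1,1 for degrees 0…4.
(1 + 3q)⁴ has coefficients 1,12,54,108,81,0,0,0,0,0,0,0 for degrees 0…11.
Multiplying by (1 + q³ + q⁶) gives running coefficients 1,12,54,109,93,54,109,93,54,108,81,0 for degrees 0…11.
Finally multiplying by (1 + q)³, the product of all factors after the first has coefficients 1,15,93,308,594,714,659,675,714,658,660,621 for degrees 0…11.
[q¹¹] = 1·621 + 1·714 + 1·675 = 2010.

2010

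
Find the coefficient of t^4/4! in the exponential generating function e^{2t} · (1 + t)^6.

The EGF product rule gives c_4 = Σ_{k_1+k_2=4} C(4; k_1,k_2) · ∏ g_i(k_i), where e^{2t} gives (2)^k; (1+t)^6 gives the falling factorial (6)_k.
g_1(k) for k = 0…4: 1, 2, 4, 8, 16.
g_2(k) for k = 0…4: 1, 6, 30, 120, 360.
c_4 = Σ_k C(4,k)·g_1(k)·g_2(4−k) = 1·1·360 + 4·2·120 + 6·4·30 + 4·8·6 + 1·16·1 = 360 + 960 + 720 + 192 + 16 = 2248.

2248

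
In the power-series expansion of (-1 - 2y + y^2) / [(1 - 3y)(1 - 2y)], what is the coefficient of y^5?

-1022

The denominator gives the recurrence a_n = 5a_(n−1) − 6a_(n−2) for n ≥ 3; the numerator fixes a_0 = -1, a_1 = -7, a_2 = -28.
Iterating: -1, -7, -28, -98, -322, -1022, so a_5 = -1022.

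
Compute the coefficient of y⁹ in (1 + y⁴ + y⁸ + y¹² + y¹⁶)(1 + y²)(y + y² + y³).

(1 + y⁴ + y⁸ + y¹² + y¹⁶) has coefficients 1,0,0,0,1,0,0,0,1,0 for degrees 0…9.
(1 + y²) has coefficients 1,0,1,0,0,0,0,0,0,0 for degrees 0…9.
Finally multiplying by (y + y² + y³), the product of all factors after the first has coefficients 0,1,1,2,1,1,0,0,0,0 for degrees 0…9.
[y⁹] = 1·0 + 1·1 + 1·1 = 2.

2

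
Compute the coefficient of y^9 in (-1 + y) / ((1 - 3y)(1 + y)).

-9841

Partial fractions give a closed form: a_n = (-1/2)·3^n + (-1/2)·(-1)^n.
At n = 9: a_9 = -9841.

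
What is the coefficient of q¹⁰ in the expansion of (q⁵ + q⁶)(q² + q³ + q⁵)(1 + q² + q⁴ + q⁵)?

(q⁵ + q⁶) has coefficients 0,0,0,0,0,1,1 for degrees 0…6.
(q² + q³ + q⁵) has coefficients 0,0,1,1,0,1,0,0,0,0,0 for degrees 0…10.
Finally multiplying by (1 + q² + q⁴ + q⁵), the product of all factors after the first has coefficients 0,0,1,1,1,2,1,3,1,1,1 for degrees 0…10.
[q¹⁰] = 1·2 + 1·1 = 3.

3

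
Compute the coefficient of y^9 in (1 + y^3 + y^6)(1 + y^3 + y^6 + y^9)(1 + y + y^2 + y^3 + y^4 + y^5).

(1 + y^3 + y^6) has coefficients 1,0,0,1,0,0,1 for degrees 0…6.
(1 + y^3 + y^6 + y^9) has coefficients 1,0,0,1,0,0,1,0,0,1 for degrees 0…9.
Finally multiplying by (1 + y + y^2 + y^3 + y^4 + y^5), the product of all factors after the first has coefficients 1,1,1,2,2,2,2,2,2,2 for degrees 0…9.
[y^9] = 1·2 + 1·2 + 1·2 = 6.

6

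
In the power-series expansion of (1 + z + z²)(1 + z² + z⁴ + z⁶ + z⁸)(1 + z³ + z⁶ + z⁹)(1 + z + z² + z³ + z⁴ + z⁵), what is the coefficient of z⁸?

(1 + z + z²) has coefficients 1,1,1 for degrees 0…2.
(1 + z² + z⁴ + z⁶ + z⁸) has coefficients 1,0,1,0,1,0,1,0,1 for degrees 0…8.
Multiplying by (1 + z³ + z⁶ + z⁹) gives running coefficients 1,0,1,1,1,1,2,1,2 for degrees 0…8.
Finally multiplying by (1 + z + z² + z³ + z⁴ + z⁵), the product of all factors after the first has coefficients 1,1,2,3,4,5,6,7,8 for degrees 0…8.
[z⁸] = 1·8 + 1·7 + 1·6 = 21.

21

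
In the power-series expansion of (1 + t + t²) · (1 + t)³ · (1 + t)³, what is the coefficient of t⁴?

(1 + t + t²) has coefficients 1,1,1 for degrees 0…2.
(1 + t)³ has coefficients 1,3,3,1,0 for degrees 0…4.
Finally multiplying by (1 + t)³, the product of all factors after the first has coefficients 1,6,15,20,15 for degrees 0…4.
[t⁴] = 1·15 + 1·20 + 1·15 = 50.

50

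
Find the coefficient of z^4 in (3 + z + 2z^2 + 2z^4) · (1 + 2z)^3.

34

(3 + z + 2z^2 + 2z^4) has coefficients 3,1,2,0,2 for degrees 0…4.
(1 + 2z)^3 has coefficients 1,6,12,8,0 for degrees 0…4.
[z^4] = 3·0 + 1·8 + 2·12 + 2·1 = 34.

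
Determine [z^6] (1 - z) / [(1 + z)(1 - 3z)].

365

Partial fractions give a closed form: a_n = (1/2)·(-1)^n + (1/2)·3^n.
At n = 6: a_6 = 365.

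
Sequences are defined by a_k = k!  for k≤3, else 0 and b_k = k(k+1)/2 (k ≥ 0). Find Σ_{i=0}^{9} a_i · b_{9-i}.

263

The convolution is the x^9 coefficient of A(x)B(x).
Σ = 1·45 + 1·36 + 2·28 + 6·21 + 0·15 + 0·10 + 0·6 + 0·3 + 0·1 + 0·0 = 263.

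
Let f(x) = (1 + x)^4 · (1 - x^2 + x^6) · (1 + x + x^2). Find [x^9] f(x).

14

(1 + x)^4 has coefficients 1,4,6,4,1 for degrees 0…4.
(1 - x^2 + x^6) has coefficients 1,0,-1,0,0,0,1,0,0,0 for degrees 0…9.
Finally multiplying by (1 + x + x^2), the product of all factors after the first has coefficients 1,1,0,-1,-1,0,1,1,1,0 for degrees 0…9.
[x^9] = 1·0 + 4·1 + 6·1 + 4·1 + 1·0 = 14.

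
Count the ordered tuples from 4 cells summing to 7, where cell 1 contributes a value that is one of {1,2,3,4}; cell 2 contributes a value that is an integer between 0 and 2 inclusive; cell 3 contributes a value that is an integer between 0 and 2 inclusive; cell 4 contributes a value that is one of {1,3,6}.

The generating function for the choices is (y + y² + y³ + y⁴)·(1 + y + y²)·(1 + y + y²)·(y + y³ + y⁶); the count is [y⁷].
(y + y² + y³ + y⁴) has coefficients 0,1,1,1,1 for degrees 0…4.
(1 + y + y²) has coefficients 1,1,1,0,0,0,0,0 for degrees 0…7.
Multiplying by (1 + y + y²) gives running coefficients 1,2,3,2,1,0,0,0 for degrees 0…7.
Finally multiplying by (y + y³ + y⁶), the product of all factors after the first has coefficients 0,1,2,4,4,4,3,3 for degrees 0…7.
[y⁷] = 1·3 + 1·4 + 1·4 + 1·4 = 15.

15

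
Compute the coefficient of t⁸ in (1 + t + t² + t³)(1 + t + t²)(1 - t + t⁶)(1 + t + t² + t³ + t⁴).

(1 + t + t² + t³) has coefficients 1,1,1,1 for degrees 0…3.
(1 + t + t²) has coefficients 1,1,1,0,0,0,0,0,0 for degrees 0…8.
Multiplying by (1 - t + t⁶) gives running coefficients 1,0,0,-1,0,0,1,1,1 for degrees 0…8.
Finally multiplying by (1 + t + t² + t³ + t⁴), the product of all factors after the first has coefficients 1,1,1,0,0,-1,0,1,3 for degrees 0…8.
[t⁸] = 1·3 + 1·1 + 1·0 + 1·(-1) = 3.

3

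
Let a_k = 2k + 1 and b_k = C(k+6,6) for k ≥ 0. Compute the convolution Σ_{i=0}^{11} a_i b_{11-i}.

This is [x^11] in the product of the two ordinary generating functions.
Σ = 1·12376 + 3·8008 + 5·5005 + 7·3003 + 9·1716 + 11·924 + 13·462 + 15·210 + 17·84 + 19·28 + 21·7 + 23·1 = 119340.

119340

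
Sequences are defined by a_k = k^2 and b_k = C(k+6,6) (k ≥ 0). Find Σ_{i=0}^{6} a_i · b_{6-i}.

Write out a_i and b_{6-i} for i = 0,…,6 and sum the products.
Σ = 0·924 + 1·462 + 4·210 + 9·84 + 16·28 + 25·7 + 36·1 = 2717.

2717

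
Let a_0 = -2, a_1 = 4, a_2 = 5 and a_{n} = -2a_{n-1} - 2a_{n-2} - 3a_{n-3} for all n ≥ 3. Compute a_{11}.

The ordinary generating function has denominator 1 + 2t + 2t^2 + 3t^3.
Iterating the recurrence: a_0,…,a_{11} = -2, 4, 5, -12, 2, 5, 22, -60, 61, -68, 194, -435.

-435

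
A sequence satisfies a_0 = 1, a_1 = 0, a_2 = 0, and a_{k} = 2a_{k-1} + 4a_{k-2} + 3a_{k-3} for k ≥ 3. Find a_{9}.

3243

The ordinary generating function has denominator 1 - 2y - 4y^2 - 3y^3.
Iterating the recurrence: a_0,…,a_{9} = 1, 0, 0, 3, 6, 24, 81, 276, 948, 3243.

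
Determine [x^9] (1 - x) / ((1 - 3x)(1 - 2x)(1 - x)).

58025

The denominator gives the recurrence a_n = 6a_(n−1) − 11a_(n−2) + 6a_(n−3) for n ≥ 3; the numerator fixes a_0 = 1, a_1 = 5, a_2 = 19.
Iterating: 1, 5, 19, 65, 211, 665, 2059, 6305, 19171, 58025, so a_9 = 58025.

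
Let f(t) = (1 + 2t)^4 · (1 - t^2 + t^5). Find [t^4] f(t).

-8

(1 + 2t)^4 has coefficients 1,8,24,32,16 for degrees 0…4.
(1 - t^2 + t^5) has coefficients 1,0,-1,0,0 for degrees 0…4.
[t^4] = 1·0 + 8·0 + 24·(-1) + 32·0 + 16·1 = -8.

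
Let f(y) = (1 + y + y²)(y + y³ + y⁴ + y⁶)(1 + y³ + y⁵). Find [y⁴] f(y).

(1 + y + y²) has coefficients 1,1,1 for degrees 0…2.
(y + y³ + y⁴ + y⁶) has coefficients 0,1,0,1,1 for degrees 0…4.
Finally multiplying by (1 + y³ + y⁵), the product of all factors after the first has coefficients 0,1,0,1,2 for degrees 0…4.
[y⁴] = 1·2 + 1·1 + 1·0 = 3.

3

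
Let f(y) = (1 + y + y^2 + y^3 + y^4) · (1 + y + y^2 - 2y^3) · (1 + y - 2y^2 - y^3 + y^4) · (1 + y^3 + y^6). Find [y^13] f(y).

(1 + y + y^2 + y^3 + y^4) has coefficients 1,1,1,1,1 for degrees 0…4.
(1 + y + y^2 - 2y^3) has coefficients 1,1,1,-2,0,0,0,0,0,0,0,0,0,0 for degrees 0…13.
Multiplying by (1 + y - 2y^2 - y^3 + y^4) gives running coefficients 1,2,0,-4,-4,4,3,-2,0,0,0,0,0,0 for degrees 0…13.
Finally multiplying by (1 + y^3 + y^6), the product of all factors after the first has coefficients 1,2,0,-3,-2,4,0,-4,4,-1,-6,4,3,-2 for degrees 0…13.
[y^13] = 1·(-2) + 1·3 + 1·4 + 1·(-6) + 1·(-1) = -2.

-2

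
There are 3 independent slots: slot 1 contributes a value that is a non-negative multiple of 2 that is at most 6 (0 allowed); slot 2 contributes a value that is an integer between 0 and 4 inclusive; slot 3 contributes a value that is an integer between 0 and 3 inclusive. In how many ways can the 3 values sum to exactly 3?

The generating function for the choices is (1 + z² + z⁴ + z⁶)·(1 + z + z² + z³ + z⁴)·(1 + z + z² + z³); the count is [z³].
(1 + z² + z⁴ + z⁶) has coefficients 1,0,1,0 for degrees 0…3.
(1 + z + z² + z³ + z⁴) has coefficients 1,1,1,1 for degrees 0…3.
Finally multiplying by (1 + z + z² + z³), the product of all factors after the first has coefficients 1,2,3,4 for degrees 0…3.
[z³] = 1·4 + 1·2 = 6.

6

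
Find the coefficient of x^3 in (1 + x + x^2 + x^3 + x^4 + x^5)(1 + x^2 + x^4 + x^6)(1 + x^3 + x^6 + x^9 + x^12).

(1 + x + x^2 + x^3 + x^4 + x^5) has coefficients 1,1,1,1 for degrees 0…3.
(1 + x^2 + x^4 + x^6) has coefficients 1,0,1,0 for degrees 0…3.
Finally multiplying by (1 + x^3 + x^6 + x^9 + x^12), the product of all factors after the first has coefficients 1,0,1,1 for degrees 0…3.
[x^3] = 1·1 + 1·1 + 1·0 + 1·1 = 3.

3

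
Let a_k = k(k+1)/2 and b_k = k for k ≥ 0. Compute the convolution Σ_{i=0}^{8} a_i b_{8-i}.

The convolution is the t^8 coefficient of A(t)B(t).
Σ = 0·8 + 1·7 + 3·6 + 6·5 + 10·4 + 15·3 + 21·2 + 28·1 + 36·0 = 210.

210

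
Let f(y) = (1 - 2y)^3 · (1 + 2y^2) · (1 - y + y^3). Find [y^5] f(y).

(1 - 2y)^3 has coefficients 1,-6,12,-8 for degrees 0…3.
(1 + 2y^2) has coefficients 1,0,2,0,0,0 for degrees 0…5.
Finally multiplying by (1 - y + y^3), the product of all factors after the first has coefficients 1,-1,2,-1,0,2 for degrees 0…5.
[y^5] = 1·2 − 6·0 + 12·(-1) − 8·2 = -26.

-26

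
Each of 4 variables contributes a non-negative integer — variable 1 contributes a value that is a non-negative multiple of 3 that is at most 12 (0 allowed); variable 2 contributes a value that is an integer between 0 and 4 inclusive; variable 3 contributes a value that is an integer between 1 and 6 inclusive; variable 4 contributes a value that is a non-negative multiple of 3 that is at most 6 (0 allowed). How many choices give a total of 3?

The generating function for the choices is (1 + y³ + y⁶ + y⁹ + y¹²)·(1 + y + y² + y³ + y⁴)·(y + y² + y³ + y⁴ + y⁵ + y⁶)·(1 + y³ + y⁶); the count is [y³].
(1 + y³ + y⁶ + y⁹ + y¹²) has coefficients 1,0,0,1 for degrees 0…3.
(1 + y + y² + y³ + y⁴) has coefficients 1,1,1,1 for degrees 0…3.
Multiplying by (y + y² + y³ + y⁴ + y⁵ + y⁶) gives running coefficients 0,1,2,3 for degrees 0…3.
Finally multiplying by (1 + y³ + y⁶), the product of all factors after the first has coefficients 0,1,2,3 for degrees 0…3.
[y³] = 1·3 + 1·0 = 3.

3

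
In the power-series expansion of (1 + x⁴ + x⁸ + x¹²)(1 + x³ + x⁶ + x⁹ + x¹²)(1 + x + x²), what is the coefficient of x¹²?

4

(1 + x⁴ + x⁸ + x¹²) has coefficients 1,0,0,0,1,0,0,0,1,0,0,0,1 for degrees 0…12.
(1 + x³ + x⁶ + x⁹ + x¹²) has coefficients 1,0,0,1,0,0,1,0,0,1,0,0,1 for degrees 0…12.
Finally multiplying by (1 + x + x²), the product of all factors after the first has coefficients 1,1,1,1,1,1,1,1,1,1,1,1,1 for degrees 0…12.
[x¹²] = 1·1 + 1·1 + 1·1 + 1·1 = 4.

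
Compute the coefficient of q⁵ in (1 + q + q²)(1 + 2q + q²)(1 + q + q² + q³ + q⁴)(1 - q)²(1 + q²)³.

(1 + q + q²) has coefficients 1,1,1 for degrees 0…2.
(1 + 2q + q²) has coefficients 1,2,1,0,0,0 for degrees 0…5.
Multiplying by (1 + q + q² + q³ + q⁴) gives running coefficients 1,3,4,4,4,3 for degrees 0…5.
Multiplying by (1 - q)² gives running coefficients 1,1,-1,-1,0,-1 for degrees 0…5.
Finally multiplying by (1 + q²)³, the product of all factors after the first has coefficients 1,1,2,2,0,-1 for degrees 0…5.
[q⁵] = 1·(-1) + 1·0 + 1·2 = 1.

1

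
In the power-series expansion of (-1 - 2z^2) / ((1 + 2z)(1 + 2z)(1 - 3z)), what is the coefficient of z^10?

The denominator gives the recurrence a_n = −a_(n−1) + 8a_(n−2) + 12a_(n−3) for n ≥ 3; the numerator fixes a_0 = -1, a_1 = 1, a_2 = -11.
Iterating: -1, 1, -11, 7, -83, 7, -587, -353, -4259, -5609, -32699, so a_10 = -32699.

-32699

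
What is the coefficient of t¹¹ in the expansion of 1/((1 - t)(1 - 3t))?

The denominator gives the recurrence a_n = 4a_(n−1) − 3a_(n−2) for n ≥ 2; the numerator fixes a_0 = 1, a_1 = 4.
Iterating: 1, 4, 13, 40, 121, 364, 1093, 3280, 9841, 29524, 88573, 265720, so a_11 = 265720.

265720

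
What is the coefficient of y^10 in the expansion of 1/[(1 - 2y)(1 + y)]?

Partial fractions give a closed form: a_n = (2/3)·2^n + (1/3)·(-1)^n.
At n = 10: a_10 = 683.

683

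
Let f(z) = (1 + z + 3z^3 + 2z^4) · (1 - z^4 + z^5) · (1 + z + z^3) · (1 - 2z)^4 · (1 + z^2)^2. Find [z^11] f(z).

-184

(1 + z + 3z^3 + 2z^4) has coefficients 1,1,0,3,2 for degrees 0…4.
(1 - z^4 + z^5) has coefficients 1,0,0,0,-1,1,0,0,0,0,0,0 for degrees 0…11.
Multiplying by (1 + z + z^3) gives running coefficients 1,1,0,1,-1,0,1,-1,1,0,0,0 for degrees 0…11.
Multiplying by (1 - 2z)^4 gives running coefficients 1,-7,16,-7,-25,48,-55,39,17,-64,72,-48 for degrees 0…11.
Finally multiplying by (1 + z^2)^2, the product of all factors after the first has coefficients 1,-7,18,-21,8,27,-89,128,-118,62,51,-137 for degrees 0…11.
[z^11] = 1·(-137) + 1·51 + 3·(-118) + 2·128 = -184.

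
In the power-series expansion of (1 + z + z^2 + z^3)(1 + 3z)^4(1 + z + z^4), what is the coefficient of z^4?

431

(1 + z + z^2 + z^3) has coefficients 1,1,1,1 for degrees 0…3.
(1 + 3z)^4 has coefficients 1,12,54,108,81 for degrees 0…4.
Finally multiplying by (1 + z + z^4), the product of all factors after the first has coefficients 1,13,66,162,190 for degrees 0…4.
[z^4] = 1·190 + 1·162 + 1·66 + 1·13 = 431.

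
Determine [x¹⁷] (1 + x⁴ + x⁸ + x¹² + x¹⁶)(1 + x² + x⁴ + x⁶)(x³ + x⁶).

2

(1 + x⁴ + x⁸ + x¹² + x¹⁶) has coefficients 1,0,0,0,1,0,0,0,1,0,0,0,1,0,0,0,1 for degrees 0…16.
(1 + x² + x⁴ + x⁶) has coefficients 1,0,1,0,1,0,1,0,0,0,0,0,0,0,0,0,0,0 for degrees 0…17.
Finally multiplying by (x³ + x⁶), the product of all factors after the first has coefficients 0,0,0,1,0,1,1,1,1,1,1,0,1,0,0,0,0,0 for degrees 0…17.
[x¹⁷] = 1·0 + 1·0 + 1·1 + 1·1 + 1·0 = 2.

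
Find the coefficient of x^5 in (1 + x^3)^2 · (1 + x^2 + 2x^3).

2

(1 + x^3)^2 has coefficients 1,0,0,2,0,0 for degrees 0…5.
(1 + x^2 + 2x^3) has coefficients 1,0,1,2,0,0 for degrees 0…5.
[x^5] = 1·0 + 2·1 = 2.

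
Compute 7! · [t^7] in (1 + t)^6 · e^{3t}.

The EGF product rule gives c_7 = Σ_{k_1+k_2=7} C(7; k_1,k_2) · ∏ g_i(k_i), where (1+t)^6 gives the falling factorial (6)_k; e^{3t} gives (3)^k.
g_1(k) for k = 0…7: 1, 6, 30, 120, 360, 720, 720, 0.
g_2(k) for k = 0…7: 1, 3, 9, 27, 81, 243, 729, 2187.
c_7 = Σ_k C(7,k)·g_1(k)·g_2(7−k) = 1·1·2187 + 7·6·729 + 21·30·243 + 35·120·81 + 35·360·27 + 21·720·9 + 7·720·3 = 2187 + 30618 + 153090 + 340200 + 340200 + 136080 + 15120 = 1017495.

1017495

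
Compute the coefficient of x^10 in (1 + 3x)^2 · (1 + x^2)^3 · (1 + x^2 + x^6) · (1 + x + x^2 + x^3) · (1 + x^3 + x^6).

(1 + 3x)^2 has coefficients 1,6,9 for degrees 0…2.
(1 + x^2)^3 has coefficients 1,0,3,0,3,0,1,0,0,0,0 for degrees 0…10.
Multiplying by (1 + x^2 + x^6) gives running coefficients 1,0,4,0,6,0,5,0,4,0,3 for degrees 0…10.
Multiplying by (1 + x + x^2 + x^3) gives running coefficients 1,1,5,5,10,10,11,11,9,9,7 for degrees 0…10.
Finally multiplying by (1 + x^3 + x^6), the product of all factors after the first has coefficients 1,1,5,6,11,15,17,22,24,25,28 for degrees 0…10.
[x^10] = 1·28 + 6·25 + 9·24 = 394.

394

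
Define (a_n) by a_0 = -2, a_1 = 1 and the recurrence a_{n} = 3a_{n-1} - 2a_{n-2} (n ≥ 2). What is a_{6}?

187

The ordinary generating function has denominator 1 - 3x + 2x^2.
Iterating the recurrence: a_0,…,a_{6} = -2, 1, 7, 19, 43, 91, 187.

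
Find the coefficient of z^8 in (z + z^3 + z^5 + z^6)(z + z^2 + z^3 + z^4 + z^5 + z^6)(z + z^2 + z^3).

9

(z + z^3 + z^5 + z^6) has coefficients 0,1,0,1,0,1,1 for degrees 0…6.
(z + z^2 + z^3 + z^4 + z^5 + z^6) has coefficients 0,1,1,1,1,1,1,0,0 for degrees 0…8.
Finally multiplying by (z + z^2 + z^3), the product of all factors after the first has coefficients 0,0,1,2,3,3,3,3,2 for degrees 0…8.
[z^8] = 1·3 + 1·3 + 1·2 + 1·1 = 9.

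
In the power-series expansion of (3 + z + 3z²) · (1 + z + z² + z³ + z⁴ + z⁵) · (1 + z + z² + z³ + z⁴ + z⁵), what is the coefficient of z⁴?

28

(3 + z + 3z²) has coefficients 3,1,3 for degrees 0…2.
(1 + z + z² + z³ + z⁴ + z⁵) has coefficients 1,1,1,1,1 for degrees 0…4.
Finally multiplying by (1 + z + z² + z³ + z⁴ + z⁵), the product of all factors after the first has coefficients 1,2,3,4,5 for degrees 0…4.
[z⁴] = 3·5 + 1·4 + 3·3 = 28.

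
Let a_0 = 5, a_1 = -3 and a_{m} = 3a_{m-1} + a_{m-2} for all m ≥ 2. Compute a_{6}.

The ordinary generating function has denominator 1 - 3y - y^2.
Iterating the recurrence: a_0,…,a_{6} = 5, -3, -4, -15, -49, -162, -535.

-535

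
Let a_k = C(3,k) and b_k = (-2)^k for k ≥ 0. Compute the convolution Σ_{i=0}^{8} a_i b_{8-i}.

32

This is [x^8] in the product of the two ordinary generating functions.
Σ = 1·256 + 3·(-128) + 3·64 + 1·(-32) + 0·16 + 0·(-8) + 0·4 + 0·(-2) + 0·1 = 32.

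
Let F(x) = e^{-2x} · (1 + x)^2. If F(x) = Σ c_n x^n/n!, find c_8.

1792

The EGF product rule gives c_8 = Σ_{k_1+k_2=8} C(8; k_1,k_2) · ∏ g_i(k_i), where e^{-2x} gives (-2)^k; (1+x)^2 gives the falling factorial (2)_k.
g_1(k) for k = 0…8: 1, -2, 4, -8, 16, -32, 64, -128, 256.
g_2(k) for k = 0…8: 1, 2, 2, 0, 0, 0, 0, 0, 0.
c_8 = Σ_k C(8,k)·g_1(k)·g_2(8−k) = 28·64·2 + 8·(-128)·2 + 1·256·1 = 3584 − 2048 + 256 = 1792.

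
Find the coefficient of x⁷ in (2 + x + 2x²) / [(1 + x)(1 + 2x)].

-509

The denominator gives the recurrence a_n = −3a_(n−1) − 2a_(n−2) for n ≥ 3; the numerator fixes a_0 = 2, a_1 = -5, a_2 = 13.
Iterating: 2, -5, 13, -29, 61, -125, 253, -509, so a_7 = -509.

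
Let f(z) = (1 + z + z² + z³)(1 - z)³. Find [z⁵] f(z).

2

(1 + z + z² + z³) has coefficients 1,1,1,1 for degrees 0…3.
(1 - z)³ has coefficients 1,-3,3,-1,0,0 for degrees 0…5.
[z⁵] = 1·0 + 1·0 + 1·(-1) + 1·3 = 2.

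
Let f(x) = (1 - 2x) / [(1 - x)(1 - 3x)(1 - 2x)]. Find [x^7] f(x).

3280

Partial fractions give a closed form: a_n = (-1/2)·1^n + (3/2)·3^n.
At n = 7: a_7 = 3280.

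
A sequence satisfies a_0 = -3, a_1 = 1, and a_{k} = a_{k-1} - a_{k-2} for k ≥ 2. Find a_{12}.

The ordinary generating function has denominator 1 - x + x^2.
Iterating the recurrence: a_0,…,a_{12} = -3, 1, 4, 3, -1, -4, -3, 1, 4, 3, -1, -4, -3.

-3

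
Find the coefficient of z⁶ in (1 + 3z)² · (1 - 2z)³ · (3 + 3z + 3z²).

(1 + 3z)² has coefficients 1,6,9 for degrees 0…2.
(1 - 2z)³ has coefficients 1,-6,12,-8,0,0,0 for degrees 0…6.
Finally multiplying by (3 + 3z + 3z²), the product of all factors after the first has coefficients 3,-15,21,-6,12,-24,0 for degrees 0…6.
[z⁶] = 1·0 + 6·(-24) + 9·12 = -36.

-36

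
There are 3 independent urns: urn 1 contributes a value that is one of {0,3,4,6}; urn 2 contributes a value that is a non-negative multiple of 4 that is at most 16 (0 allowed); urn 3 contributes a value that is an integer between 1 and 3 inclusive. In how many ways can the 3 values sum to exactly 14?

3

The generating function for the choices is (1 + t³ + t⁴ + t⁶)·(1 + t⁴ + t⁸ + t¹² + t¹⁶)·(t + t² + t³); the count is [t¹⁴].
(1 + t³ + t⁴ + t⁶) has coefficients 1,0,0,1,1,0,1 for degrees 0…6.
(1 + t⁴ + t⁸ + t¹² + t¹⁶) has coefficients 1,0,0,0,1,0,0,0,1,0,0,0,1,0,0 for degrees 0…14.
Finally multiplying by (t + t² + t³), the product of all factors after the first has coefficients 0,1,1,1,0,1,1,1,0,1,1,1,0,1,1 for degrees 0…14.
[t¹⁴] = 1·1 + 1·1 + 1·1 + 1·0 = 3.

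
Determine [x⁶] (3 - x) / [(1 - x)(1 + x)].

The denominator gives the recurrence a_n = a_(n−2) for n ≥ 2; the numerator fixes a_0 = 3, a_1 = -1.
Iterating: 3, -1, 3, -1, 3, -1, 3, so a_6 = 3.

3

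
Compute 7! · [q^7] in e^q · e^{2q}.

The EGF product rule gives c_7 = Σ_{k_1+k_2=7} C(7; k_1,k_2) · ∏ g_i(k_i), where e^q gives (1)^k; e^{2q} gives (2)^k.
g_1(k) for k = 0…7: 1, 1, 1, 1, 1, 1, 1, 1.
g_2(k) for k = 0…7: 1, 2, 4, 8, 16, 32, 64, 128.
c_7 = Σ_k C(7,k)·g_1(k)·g_2(7−k) = 1·1·128 + 7·1·64 + 21·1·32 + 35·1·16 + 35·1·8 + 21·1·4 + 7·1·2 + 1·1·1 = 128 + 448 + 672 + 560 + 280 + 84 + 14 + 1 = 2187.

2187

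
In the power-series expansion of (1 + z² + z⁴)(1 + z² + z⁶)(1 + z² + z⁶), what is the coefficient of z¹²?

3

(1 + z² + z⁴) has coefficients 1,0,1,0,1 for degrees 0…4.
(1 + z² + z⁶) has coefficients 1,0,1,0,0,0,1,0,0,0,0,0,0 for degrees 0…12.
Finally multiplying by (1 + z² + z⁶), the product of all factors after the first has coefficients 1,0,2,0,1,0,2,0,2,0,0,0,1 for degrees 0…12.
[z¹²] = 1·1 + 1·0 + 1·2 = 3.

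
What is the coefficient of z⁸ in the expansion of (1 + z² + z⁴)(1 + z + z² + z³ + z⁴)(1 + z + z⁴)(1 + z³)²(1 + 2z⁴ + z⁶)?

(1 + z² + z⁴) has coefficients 1,0,1,0,1 for degrees 0…4.
(1 + z + z² + z³ + z⁴) has coefficients 1,1,1,1,1,0,0,0,0 for degrees 0…8.
Multiplying by (1 + z + z⁴) gives running coefficients 1,2,2,2,3,2,1,1,1 for degrees 0…8.
Multiplying by (1 + z³)² gives running coefficients 1,2,2,4,7,6,6,9,7 for degrees 0…8.
Finally multiplying by (1 + 2z⁴ + z⁶), the product of all factors after the first has coefficients 1,2,2,4,9,10,11,19,23 for degrees 0…8.
[z⁸] = 1·23 + 1·11 + 1·9 = 43.

43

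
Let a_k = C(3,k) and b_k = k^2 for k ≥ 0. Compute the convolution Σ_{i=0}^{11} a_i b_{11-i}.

Write out a_i and b_{11-i} for i = 0,…,11 and sum the products.
Σ = 1·121 + 3·100 + 3·81 + 1·64 + 0·49 + 0·36 + 0·25 + 0·16 + 0·9 + 0·4 + 0·1 + 0·0 = 728.

728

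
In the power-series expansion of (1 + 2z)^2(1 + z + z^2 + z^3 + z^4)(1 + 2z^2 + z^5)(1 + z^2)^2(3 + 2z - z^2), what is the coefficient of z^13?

(1 + 2z)^2 has coefficients 1,4,4 for degrees 0…2.
(1 + z + z^2 + z^3 + z^4) has coefficients 1,1,1,1,1,0,0,0,0,0,0,0,0,0 for degrees 0…13.
Multiplying by (1 + 2z^2 + z^5) gives running coefficients 1,1,3,3,3,3,3,1,1,1,0,0,0,0 for degrees 0…13.
Multiplying by (1 + z^2)^2 gives running coefficients 1,1,5,5,10,10,12,10,10,6,5,3,1,1 for degrees 0…13.
Finally multiplying by (3 + 2z - z^2), the product of all factors after the first has coefficients 3,5,16,24,35,45,46,44,38,28,17,13,4,2 for degrees 0…13.
[z^13] = 1·2 + 4·4 + 4·13 = 70.

70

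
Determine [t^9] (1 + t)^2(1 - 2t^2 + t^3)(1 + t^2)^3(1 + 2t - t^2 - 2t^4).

6

(1 + t)^2 has coefficients 1,2,1 for degrees 0…2.
(1 - 2t^2 + t^3) has coefficients 1,0,-2,1,0,0,0,0,0,0 for degrees 0…9.
Multiplying by (1 + t^2)^3 gives running coefficients 1,0,1,1,-3,3,-5,3,-2,1 for degrees 0…9.
Finally multiplying by (1 + 2t - t^2 - 2t^4), the product of all factors after the first has coefficients 1,2,0,3,-4,-4,2,-12,15,-12 for degrees 0…9.
[t^9] = 1·(-12) + 2·15 + 1·(-12) = 6.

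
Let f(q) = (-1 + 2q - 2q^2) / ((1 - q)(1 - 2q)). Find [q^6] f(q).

-63

The denominator gives the recurrence a_n = 3a_(n−1) − 2a_(n−2) for n ≥ 3; the numerator fixes a_0 = -1, a_1 = -1, a_2 = -3.
Iterating: -1, -1, -3, -7, -15, -31, -63, so a_6 = -63.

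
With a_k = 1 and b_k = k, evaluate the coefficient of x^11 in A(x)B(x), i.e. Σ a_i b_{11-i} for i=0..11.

The convolution is the x^11 coefficient of A(x)B(x).
Σ = 1·11 + 1·10 + 1·9 + 1·8 + 1·7 + 1·6 + 1·5 + 1·4 + 1·3 + 1·2 + 1·1 + 1·0 = 66.

66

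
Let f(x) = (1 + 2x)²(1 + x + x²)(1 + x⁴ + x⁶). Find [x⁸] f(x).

13

(1 + 2x)² has coefficients 1,4,4 for degrees 0…2.
(1 + x + x²) has coefficients 1,1,1,0,0,0,0,0,0 for degrees 0…8.
Finally multiplying by (1 + x⁴ + x⁶), the product of all factors after the first has coefficients 1,1,1,0,1,1,2,1,1 for degrees 0…8.
[x⁸] = 1·1 + 4·1 + 4·2 = 13.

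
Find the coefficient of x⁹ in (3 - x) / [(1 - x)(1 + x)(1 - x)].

The denominator gives the recurrence a_n = a_(n−1) + a_(n−2) − a_(n−3) for n ≥ 3; the numerator fixes a_0 = 3, a_1 = 2, a_2 = 5.
Iterating: 3, 2, 5, 4, 7, 6, 9, 8, 11, 10, so a_9 = 10.

10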